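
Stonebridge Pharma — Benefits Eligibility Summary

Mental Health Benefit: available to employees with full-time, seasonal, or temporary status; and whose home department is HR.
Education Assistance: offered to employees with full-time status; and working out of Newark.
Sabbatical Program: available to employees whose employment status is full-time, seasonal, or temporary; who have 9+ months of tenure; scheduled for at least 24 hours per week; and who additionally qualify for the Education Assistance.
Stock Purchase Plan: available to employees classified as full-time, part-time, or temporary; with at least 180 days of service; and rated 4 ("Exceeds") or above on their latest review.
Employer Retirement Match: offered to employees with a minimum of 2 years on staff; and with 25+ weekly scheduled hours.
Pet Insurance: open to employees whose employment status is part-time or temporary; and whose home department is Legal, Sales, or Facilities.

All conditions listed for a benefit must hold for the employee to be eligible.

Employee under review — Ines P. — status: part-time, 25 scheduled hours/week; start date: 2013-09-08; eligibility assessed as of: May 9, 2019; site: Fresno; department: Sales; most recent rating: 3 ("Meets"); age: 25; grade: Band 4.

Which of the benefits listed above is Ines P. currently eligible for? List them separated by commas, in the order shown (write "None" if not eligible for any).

Service from 2013-09-08 to May 9, 2019: 2069 days.
Mental Health Benefit — status part-time ✗ (requires full-time, seasonal, or temporary) → not eligible.
Education Assistance — status part-time ✗ (requires full-time) → not eligible.
Sabbatical Program — status part-time ✗ (requires full-time, seasonal, or temporary) → not eligible.
Stock Purchase Plan — status part-time ✓; service 2069 days ≥ 180 days ✓; rating 3 < 4 ✗ → not eligible.
Employer Retirement Match — service 2069 days ≥ 2 years (≈730 days) ✓; 25 hrs/wk ≥ 25 ✓ → eligible.
Pet Insurance — status part-time ✓; dept Sales ✓ → eligible.

Employer Retirement Match, Pet Insurance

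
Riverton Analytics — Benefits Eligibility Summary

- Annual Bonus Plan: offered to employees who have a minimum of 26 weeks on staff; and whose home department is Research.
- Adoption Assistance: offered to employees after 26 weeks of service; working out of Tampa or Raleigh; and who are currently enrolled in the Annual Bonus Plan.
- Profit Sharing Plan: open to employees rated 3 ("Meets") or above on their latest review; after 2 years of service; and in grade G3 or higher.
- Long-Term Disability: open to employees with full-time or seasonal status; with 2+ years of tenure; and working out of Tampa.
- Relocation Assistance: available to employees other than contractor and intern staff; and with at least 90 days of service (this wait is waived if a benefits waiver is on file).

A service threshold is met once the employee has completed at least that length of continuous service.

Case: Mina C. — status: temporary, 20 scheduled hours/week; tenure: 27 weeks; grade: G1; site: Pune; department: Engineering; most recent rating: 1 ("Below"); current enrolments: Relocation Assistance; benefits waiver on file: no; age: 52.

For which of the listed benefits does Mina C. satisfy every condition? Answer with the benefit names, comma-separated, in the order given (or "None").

Relocation Assistance

Annual Bonus Plan — service 27 weeks ≥ 26 weeks ✓; dept Engineering ✗ → not eligible.
Adoption Assistance — service 27 weeks ≥ 26 weeks ✓; site Pune ✗ (not Tampa or Raleigh) → not eligible.
Profit Sharing Plan — rating 1 < 3 ✗ → not eligible.
Long-Term Disability — status temporary ✗ (requires full-time or seasonal) → not eligible.
Relocation Assistance — status temporary ✓ (not excluded); no waiver, service 27 weeks ≥ 90 days ✓ → eligible.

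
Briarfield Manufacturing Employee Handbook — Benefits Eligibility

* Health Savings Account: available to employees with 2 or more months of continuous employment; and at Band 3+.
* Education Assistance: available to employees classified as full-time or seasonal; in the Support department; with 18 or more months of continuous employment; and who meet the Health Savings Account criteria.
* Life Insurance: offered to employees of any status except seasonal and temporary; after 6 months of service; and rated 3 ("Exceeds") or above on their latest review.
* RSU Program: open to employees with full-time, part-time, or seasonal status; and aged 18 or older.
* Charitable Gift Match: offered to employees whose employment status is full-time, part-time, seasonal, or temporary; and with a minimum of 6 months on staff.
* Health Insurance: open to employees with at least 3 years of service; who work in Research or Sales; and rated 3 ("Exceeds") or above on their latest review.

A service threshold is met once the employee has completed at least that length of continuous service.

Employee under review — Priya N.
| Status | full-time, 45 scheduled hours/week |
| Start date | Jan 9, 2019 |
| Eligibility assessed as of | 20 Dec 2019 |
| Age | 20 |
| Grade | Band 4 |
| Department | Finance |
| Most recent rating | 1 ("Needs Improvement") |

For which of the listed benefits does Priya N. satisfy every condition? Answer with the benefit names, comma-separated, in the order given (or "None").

Service from Jan 9, 2019 to 20 Dec 2019: 345 days.
Health Savings Account — service 345 days ≥ 2 months (≈60 days) ✓; grade Band 4 ≥ Band 3 ✓ → eligible.
Education Assistance — status full-time ✓; dept Finance ✗ → not eligible.
Life Insurance — status full-time ✓ (not excluded); service 345 days ≥ 6 months (≈180 days) ✓; rating 1 < 3 ✗ → not eligible.
RSU Program — status full-time ✓; age 20 ≥ 18 ✓ → eligible.
Charitable Gift Match — status full-time ✓; service 345 days ≥ 6 months (≈180 days) ✓ → eligible.
Health Insurance — service 345 days < 3 years (≈1095 days) ✗ → not eligible.

Health Savings Account, RSU Program, Charitable Gift Match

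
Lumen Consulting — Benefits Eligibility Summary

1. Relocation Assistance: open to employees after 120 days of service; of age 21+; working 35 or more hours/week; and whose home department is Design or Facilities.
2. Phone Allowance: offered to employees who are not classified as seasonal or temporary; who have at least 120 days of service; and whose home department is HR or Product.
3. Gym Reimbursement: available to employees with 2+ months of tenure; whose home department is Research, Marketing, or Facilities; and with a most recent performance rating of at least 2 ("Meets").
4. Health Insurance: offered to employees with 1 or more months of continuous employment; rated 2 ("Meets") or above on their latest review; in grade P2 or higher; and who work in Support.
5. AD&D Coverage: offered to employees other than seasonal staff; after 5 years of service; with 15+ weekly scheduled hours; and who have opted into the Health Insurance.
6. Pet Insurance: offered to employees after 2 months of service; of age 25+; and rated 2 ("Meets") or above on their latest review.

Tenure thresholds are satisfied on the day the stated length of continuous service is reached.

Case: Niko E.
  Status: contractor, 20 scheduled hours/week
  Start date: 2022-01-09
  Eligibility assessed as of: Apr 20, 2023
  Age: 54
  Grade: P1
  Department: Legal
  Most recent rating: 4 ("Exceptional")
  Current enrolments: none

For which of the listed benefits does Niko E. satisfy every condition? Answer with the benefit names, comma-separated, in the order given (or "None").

Service from 2022-01-09 to Apr 20, 2023: 466 days.
Relocation Assistance — service 466 days ≥ 120 days ✓; age 54 ≥ 21 ✓; 20 hrs/wk < 35 ✗ → not eligible.
Phone Allowance — status contractor ✓ (not excluded); service 466 days ≥ 120 days ✓; dept Legal ✗ → not eligible.
Gym Reimbursement — service 466 days ≥ 2 months (≈60 days) ✓; dept Legal ✗ → not eligible.
Health Insurance — service 466 days ≥ 1 month (≈30 days) ✓; rating 4 ≥ 2 ✓; grade P1 < P2 ✗ → not eligible.
AD&D Coverage — status contractor ✓ (not excluded); service 466 days < 5 years (≈1825 days) ✗ → not eligible.
Pet Insurance — service 466 days ≥ 2 months (≈60 days) ✓; age 54 ≥ 25 ✓; rating 4 ≥ 2 ✓ → eligible.

Pet Insurance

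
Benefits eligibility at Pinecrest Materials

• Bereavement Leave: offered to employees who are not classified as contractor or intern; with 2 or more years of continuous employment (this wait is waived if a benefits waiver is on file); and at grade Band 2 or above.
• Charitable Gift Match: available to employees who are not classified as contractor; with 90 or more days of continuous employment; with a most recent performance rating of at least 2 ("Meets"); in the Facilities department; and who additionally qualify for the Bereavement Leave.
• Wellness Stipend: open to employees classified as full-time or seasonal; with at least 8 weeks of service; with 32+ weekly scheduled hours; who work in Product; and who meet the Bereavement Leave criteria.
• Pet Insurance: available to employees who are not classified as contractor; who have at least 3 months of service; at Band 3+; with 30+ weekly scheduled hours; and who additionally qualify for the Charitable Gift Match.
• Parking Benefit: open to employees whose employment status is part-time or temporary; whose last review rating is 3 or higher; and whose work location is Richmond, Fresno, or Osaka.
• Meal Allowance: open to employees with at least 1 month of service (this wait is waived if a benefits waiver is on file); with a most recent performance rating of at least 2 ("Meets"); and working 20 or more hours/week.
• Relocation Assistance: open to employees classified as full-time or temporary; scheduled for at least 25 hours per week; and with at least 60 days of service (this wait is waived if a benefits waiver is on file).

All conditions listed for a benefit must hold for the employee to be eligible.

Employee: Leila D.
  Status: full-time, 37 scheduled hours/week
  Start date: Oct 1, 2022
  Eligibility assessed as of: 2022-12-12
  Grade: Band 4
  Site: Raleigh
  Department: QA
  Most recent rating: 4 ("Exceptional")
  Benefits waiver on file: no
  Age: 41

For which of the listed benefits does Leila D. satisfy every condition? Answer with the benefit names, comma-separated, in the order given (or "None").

Meal Allowance, Relocation Assistance

Service from Oct 1, 2022 to 2022-12-12: 72 days.
Bereavement Leave — status full-time ✓ (not excluded); no waiver, service 72 days < 2 years (≈730 days) ✗ → not eligible.
Charitable Gift Match — status full-time ✓ (not excluded); service 72 days < 90 days ✗ → not eligible.
Wellness Stipend — status full-time ✓; service 72 days ≥ 8 weeks (≈56 days) ✓; 37 hrs/wk ≥ 32 ✓; dept QA ✗ → not eligible.
Pet Insurance — status full-time ✓ (not excluded); service 72 days < 3 months (≈90 days) ✗ → not eligible.
Parking Benefit — status full-time ✗ (requires part-time or temporary) → not eligible.
Meal Allowance — no waiver, service 72 days ≥ 1 month (≈30 days) ✓; rating 4 ≥ 2 ✓; 37 hrs/wk ≥ 20 ✓ → eligible.
Relocation Assistance — status full-time ✓; 37 hrs/wk ≥ 25 ✓; no waiver, service 72 days ≥ 60 days ✓ → eligible.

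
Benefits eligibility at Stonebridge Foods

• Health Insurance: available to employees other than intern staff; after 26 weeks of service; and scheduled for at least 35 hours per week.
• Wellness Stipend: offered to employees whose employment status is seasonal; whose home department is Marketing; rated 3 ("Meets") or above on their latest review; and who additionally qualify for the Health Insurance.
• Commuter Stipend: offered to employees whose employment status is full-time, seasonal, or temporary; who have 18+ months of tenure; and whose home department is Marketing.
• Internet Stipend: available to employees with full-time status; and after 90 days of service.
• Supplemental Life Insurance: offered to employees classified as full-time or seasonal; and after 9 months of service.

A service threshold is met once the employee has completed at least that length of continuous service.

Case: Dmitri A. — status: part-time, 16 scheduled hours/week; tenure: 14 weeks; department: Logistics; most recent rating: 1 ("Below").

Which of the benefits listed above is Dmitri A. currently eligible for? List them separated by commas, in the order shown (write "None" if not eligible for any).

Health Insurance — status part-time ✓ (not excluded); service 14 weeks < 26 weeks ✗ → not eligible.
Wellness Stipend — status part-time ✗ (requires seasonal) → not eligible.
Commuter Stipend — status part-time ✗ (requires full-time, seasonal, or temporary) → not eligible.
Internet Stipend — status part-time ✗ (requires full-time) → not eligible.
Supplemental Life Insurance — status part-time ✗ (requires full-time or seasonal) → not eligible.

None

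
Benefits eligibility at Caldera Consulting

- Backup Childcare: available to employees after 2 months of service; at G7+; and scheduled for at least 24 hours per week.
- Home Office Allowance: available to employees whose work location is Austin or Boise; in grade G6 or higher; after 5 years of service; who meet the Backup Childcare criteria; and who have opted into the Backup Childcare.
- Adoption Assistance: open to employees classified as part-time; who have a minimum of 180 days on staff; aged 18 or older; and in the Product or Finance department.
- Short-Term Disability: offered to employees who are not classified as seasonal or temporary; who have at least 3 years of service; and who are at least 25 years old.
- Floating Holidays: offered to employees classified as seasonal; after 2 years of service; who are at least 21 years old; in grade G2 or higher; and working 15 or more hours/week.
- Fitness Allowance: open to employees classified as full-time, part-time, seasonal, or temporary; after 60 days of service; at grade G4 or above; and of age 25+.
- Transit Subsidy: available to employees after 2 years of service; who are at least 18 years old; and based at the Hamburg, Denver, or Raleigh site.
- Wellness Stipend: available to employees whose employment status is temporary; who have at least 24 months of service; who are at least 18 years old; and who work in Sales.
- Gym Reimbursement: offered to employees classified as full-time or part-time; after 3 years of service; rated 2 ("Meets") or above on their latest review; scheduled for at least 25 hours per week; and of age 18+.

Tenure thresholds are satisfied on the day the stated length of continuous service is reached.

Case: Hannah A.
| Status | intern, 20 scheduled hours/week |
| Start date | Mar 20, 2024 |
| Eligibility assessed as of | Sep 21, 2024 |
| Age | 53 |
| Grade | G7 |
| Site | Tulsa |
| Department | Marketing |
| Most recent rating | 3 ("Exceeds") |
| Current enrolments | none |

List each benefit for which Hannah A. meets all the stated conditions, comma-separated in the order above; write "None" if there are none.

Service from Mar 20, 2024 to Sep 21, 2024: 185 days.
Backup Childcare — service 185 days ≥ 2 months (≈60 days) ✓; grade G7 ≥ G7 ✓; 20 hrs/wk < 24 ✗ → not eligible.
Home Office Allowance — site Tulsa ✗ (not Austin or Boise) → not eligible.
Adoption Assistance — status intern ✗ (requires part-time) → not eligible.
Short-Term Disability — status intern ✓ (not excluded); service 185 days < 3 years (≈1095 days) ✗ → not eligible.
Floating Holidays — status intern ✗ (requires seasonal) → not eligible.
Fitness Allowance — status intern ✗ (requires full-time, part-time, seasonal, or temporary) → not eligible.
Transit Subsidy — service 185 days < 2 years (≈730 days) ✗ → not eligible.
Wellness Stipend — status intern ✗ (requires temporary) → not eligible.
Gym Reimbursement — status intern ✗ (requires full-time or part-time) → not eligible.

None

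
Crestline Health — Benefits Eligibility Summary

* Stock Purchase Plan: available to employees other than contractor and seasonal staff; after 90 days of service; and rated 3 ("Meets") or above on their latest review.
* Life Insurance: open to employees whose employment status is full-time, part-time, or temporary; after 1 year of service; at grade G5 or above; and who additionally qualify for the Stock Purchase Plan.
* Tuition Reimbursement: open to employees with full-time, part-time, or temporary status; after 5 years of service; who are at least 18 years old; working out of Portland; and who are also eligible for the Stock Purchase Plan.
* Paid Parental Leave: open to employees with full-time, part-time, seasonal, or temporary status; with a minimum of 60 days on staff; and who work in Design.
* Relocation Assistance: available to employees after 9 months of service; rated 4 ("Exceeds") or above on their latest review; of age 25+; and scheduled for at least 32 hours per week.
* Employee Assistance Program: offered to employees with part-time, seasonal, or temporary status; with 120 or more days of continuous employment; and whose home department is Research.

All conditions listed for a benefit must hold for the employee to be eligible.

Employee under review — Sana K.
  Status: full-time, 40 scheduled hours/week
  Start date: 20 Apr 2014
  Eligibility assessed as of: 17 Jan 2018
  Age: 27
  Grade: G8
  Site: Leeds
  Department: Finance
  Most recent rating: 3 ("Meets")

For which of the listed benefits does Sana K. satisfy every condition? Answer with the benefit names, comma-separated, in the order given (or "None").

Stock Purchase Plan, Life Insurance

Service from 20 Apr 2014 to 17 Jan 2018: 1368 days.
Stock Purchase Plan — status full-time ✓ (not excluded); service 1368 days ≥ 90 days ✓; rating 3 ≥ 3 ✓ → eligible.
Life Insurance — status full-time ✓; service 1368 days ≥ 1 year (≈365 days) ✓; grade G8 ≥ G5 ✓; eligible for Stock Purchase Plan ✓ → eligible.
Tuition Reimbursement — status full-time ✓; service 1368 days < 5 years (≈1825 days) ✗ → not eligible.
Paid Parental Leave — status full-time ✓; service 1368 days ≥ 60 days ✓; dept Finance ✗ → not eligible.
Relocation Assistance — service 1368 days ≥ 9 months (≈270 days) ✓; rating 3 < 4 ✗ → not eligible.
Employee Assistance Program — status full-time ✗ (requires part-time, seasonal, or temporary) → not eligible.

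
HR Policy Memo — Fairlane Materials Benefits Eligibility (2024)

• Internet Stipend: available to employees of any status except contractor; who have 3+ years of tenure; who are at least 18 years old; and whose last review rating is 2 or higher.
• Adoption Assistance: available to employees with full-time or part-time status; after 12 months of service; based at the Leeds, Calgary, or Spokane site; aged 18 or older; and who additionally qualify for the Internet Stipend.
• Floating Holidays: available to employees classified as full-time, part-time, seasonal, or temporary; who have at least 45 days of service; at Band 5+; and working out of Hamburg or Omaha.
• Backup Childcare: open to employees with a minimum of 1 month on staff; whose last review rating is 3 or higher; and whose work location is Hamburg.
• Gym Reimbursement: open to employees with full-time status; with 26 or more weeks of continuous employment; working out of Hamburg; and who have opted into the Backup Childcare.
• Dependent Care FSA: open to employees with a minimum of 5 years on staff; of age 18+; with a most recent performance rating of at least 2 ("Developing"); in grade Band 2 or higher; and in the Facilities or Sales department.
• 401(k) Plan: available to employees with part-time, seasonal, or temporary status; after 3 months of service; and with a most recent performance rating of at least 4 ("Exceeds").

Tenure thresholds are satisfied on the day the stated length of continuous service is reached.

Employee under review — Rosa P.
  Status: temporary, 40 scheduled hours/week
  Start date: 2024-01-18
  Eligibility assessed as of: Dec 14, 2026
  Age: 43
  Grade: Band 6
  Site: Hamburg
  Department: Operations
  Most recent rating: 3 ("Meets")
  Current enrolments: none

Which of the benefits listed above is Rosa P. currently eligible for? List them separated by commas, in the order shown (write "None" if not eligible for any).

Floating Holidays, Backup Childcare

Service from 2024-01-18 to Dec 14, 2026: 1061 days.
Internet Stipend — status temporary ✓ (not excluded); service 1061 days < 3 years (≈1095 days) ✗ → not eligible.
Adoption Assistance — status temporary ✗ (requires full-time or part-time) → not eligible.
Floating Holidays — status temporary ✓; service 1061 days ≥ 45 days ✓; grade Band 6 ≥ Band 5 ✓; site Hamburg ✓ → eligible.
Backup Childcare — service 1061 days ≥ 1 month (≈30 days) ✓; rating 3 ≥ 3 ✓; site Hamburg ✓ → eligible.
Gym Reimbursement — status temporary ✗ (requires full-time) → not eligible.
Dependent Care FSA — service 1061 days < 5 years (≈1825 days) ✗ → not eligible.
401(k) Plan — status temporary ✓; service 1061 days ≥ 3 months (≈90 days) ✓; rating 3 < 4 ✗ → not eligible.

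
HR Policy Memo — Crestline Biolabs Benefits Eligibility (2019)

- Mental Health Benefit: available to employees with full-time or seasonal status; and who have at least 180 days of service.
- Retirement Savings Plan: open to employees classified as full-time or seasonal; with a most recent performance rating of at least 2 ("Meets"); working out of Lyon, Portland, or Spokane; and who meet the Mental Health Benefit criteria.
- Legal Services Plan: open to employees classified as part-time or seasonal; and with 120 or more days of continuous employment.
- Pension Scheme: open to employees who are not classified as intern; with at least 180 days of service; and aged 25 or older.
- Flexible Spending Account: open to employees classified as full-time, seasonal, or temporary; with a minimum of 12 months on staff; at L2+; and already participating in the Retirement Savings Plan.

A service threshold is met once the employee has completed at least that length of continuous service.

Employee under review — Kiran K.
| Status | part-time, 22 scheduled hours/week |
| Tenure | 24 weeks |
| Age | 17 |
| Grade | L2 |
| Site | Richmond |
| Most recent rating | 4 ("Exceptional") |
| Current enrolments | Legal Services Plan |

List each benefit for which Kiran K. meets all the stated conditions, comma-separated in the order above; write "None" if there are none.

Legal Services Plan

Mental Health Benefit — status part-time ✗ (requires full-time or seasonal) → not eligible.
Retirement Savings Plan — status part-time ✗ (requires full-time or seasonal) → not eligible.
Legal Services Plan — status part-time ✓; service 24 weeks ≥ 120 days ✓ → eligible.
Pension Scheme — status part-time ✓ (not excluded); service 24 weeks < 180 days ✗ → not eligible.
Flexible Spending Account — status part-time ✗ (requires full-time, seasonal, or temporary) → not eligible.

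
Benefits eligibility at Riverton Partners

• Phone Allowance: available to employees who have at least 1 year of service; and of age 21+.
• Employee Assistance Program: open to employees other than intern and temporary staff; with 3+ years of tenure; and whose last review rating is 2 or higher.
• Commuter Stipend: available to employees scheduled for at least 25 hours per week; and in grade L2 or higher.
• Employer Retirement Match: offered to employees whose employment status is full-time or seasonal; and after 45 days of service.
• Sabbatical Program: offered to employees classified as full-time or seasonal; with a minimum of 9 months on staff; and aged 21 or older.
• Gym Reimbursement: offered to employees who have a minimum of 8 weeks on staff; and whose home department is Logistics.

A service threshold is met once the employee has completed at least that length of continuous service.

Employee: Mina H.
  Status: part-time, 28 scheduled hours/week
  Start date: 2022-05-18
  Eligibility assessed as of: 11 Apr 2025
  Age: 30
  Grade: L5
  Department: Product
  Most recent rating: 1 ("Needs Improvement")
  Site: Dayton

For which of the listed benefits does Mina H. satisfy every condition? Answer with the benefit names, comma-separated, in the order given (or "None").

Phone Allowance, Commuter Stipend

Service from 2022-05-18 to 11 Apr 2025: 1059 days.
Phone Allowance — service 1059 days ≥ 1 year (≈365 days) ✓; age 30 ≥ 21 ✓ → eligible.
Employee Assistance Program — status part-time ✓ (not excluded); service 1059 days < 3 years (≈1095 days) ✗ → not eligible.
Commuter Stipend — 28 hrs/wk ≥ 25 ✓; grade L5 ≥ L2 ✓ → eligible.
Employer Retirement Match — status part-time ✗ (requires full-time or seasonal) → not eligible.
Sabbatical Program — status part-time ✗ (requires full-time or seasonal) → not eligible.
Gym Reimbursement — service 1059 days ≥ 8 weeks (≈56 days) ✓; dept Product ✗ → not eligible.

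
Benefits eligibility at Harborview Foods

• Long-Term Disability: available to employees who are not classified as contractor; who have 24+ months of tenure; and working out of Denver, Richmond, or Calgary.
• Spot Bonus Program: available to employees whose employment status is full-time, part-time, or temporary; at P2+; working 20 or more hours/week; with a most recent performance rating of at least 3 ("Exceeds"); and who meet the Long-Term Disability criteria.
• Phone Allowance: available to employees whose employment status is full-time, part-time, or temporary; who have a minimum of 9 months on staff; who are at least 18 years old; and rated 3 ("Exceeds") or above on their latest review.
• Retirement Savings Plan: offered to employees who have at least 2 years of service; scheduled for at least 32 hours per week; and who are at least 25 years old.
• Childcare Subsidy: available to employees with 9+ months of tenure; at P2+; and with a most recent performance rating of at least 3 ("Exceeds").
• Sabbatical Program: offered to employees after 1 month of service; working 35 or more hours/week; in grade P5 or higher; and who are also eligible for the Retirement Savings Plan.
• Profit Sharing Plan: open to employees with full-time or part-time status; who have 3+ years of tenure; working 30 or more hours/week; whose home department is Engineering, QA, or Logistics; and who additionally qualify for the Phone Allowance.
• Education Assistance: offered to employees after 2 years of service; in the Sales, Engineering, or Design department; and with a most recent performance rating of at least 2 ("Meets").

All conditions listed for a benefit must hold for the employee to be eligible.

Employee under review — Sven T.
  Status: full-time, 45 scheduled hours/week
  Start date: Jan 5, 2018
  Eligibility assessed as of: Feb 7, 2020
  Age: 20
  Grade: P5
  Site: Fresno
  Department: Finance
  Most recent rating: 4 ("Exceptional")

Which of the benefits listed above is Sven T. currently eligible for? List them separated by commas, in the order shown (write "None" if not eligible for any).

Phone Allowance, Childcare Subsidy

Service from Jan 5, 2018 to Feb 7, 2020: 763 days.
Long-Term Disability — status full-time ✓ (not excluded); service 763 days ≥ 24 months (≈720 days) ✓; site Fresno ✗ (not Denver, Richmond, or Calgary) → not eligible.
Spot Bonus Program — status full-time ✓; grade P5 ≥ P2 ✓; 45 hrs/wk ≥ 20 ✓; rating 4 ≥ 3 ✓; not eligible for Long-Term Disability ✗ → not eligible.
Phone Allowance — status full-time ✓; service 763 days ≥ 9 months (≈270 days) ✓; age 20 ≥ 18 ✓; rating 4 ≥ 3 ✓ → eligible.
Retirement Savings Plan — service 763 days ≥ 2 years (≈730 days) ✓; 45 hrs/wk ≥ 32 ✓; age 20 < 25 ✗ → not eligible.
Childcare Subsidy — service 763 days ≥ 9 months (≈270 days) ✓; grade P5 ≥ P2 ✓; rating 4 ≥ 3 ✓ → eligible.
Sabbatical Program — service 763 days ≥ 1 month (≈30 days) ✓; 45 hrs/wk ≥ 35 ✓; grade P5 ≥ P5 ✓; not eligible for Retirement Savings Plan ✗ → not eligible.
Profit Sharing Plan — status full-time ✓; service 763 days < 3 years (≈1095 days) ✗ → not eligible.
Education Assistance — service 763 days ≥ 2 years (≈730 days) ✓; dept Finance ✗ → not eligible.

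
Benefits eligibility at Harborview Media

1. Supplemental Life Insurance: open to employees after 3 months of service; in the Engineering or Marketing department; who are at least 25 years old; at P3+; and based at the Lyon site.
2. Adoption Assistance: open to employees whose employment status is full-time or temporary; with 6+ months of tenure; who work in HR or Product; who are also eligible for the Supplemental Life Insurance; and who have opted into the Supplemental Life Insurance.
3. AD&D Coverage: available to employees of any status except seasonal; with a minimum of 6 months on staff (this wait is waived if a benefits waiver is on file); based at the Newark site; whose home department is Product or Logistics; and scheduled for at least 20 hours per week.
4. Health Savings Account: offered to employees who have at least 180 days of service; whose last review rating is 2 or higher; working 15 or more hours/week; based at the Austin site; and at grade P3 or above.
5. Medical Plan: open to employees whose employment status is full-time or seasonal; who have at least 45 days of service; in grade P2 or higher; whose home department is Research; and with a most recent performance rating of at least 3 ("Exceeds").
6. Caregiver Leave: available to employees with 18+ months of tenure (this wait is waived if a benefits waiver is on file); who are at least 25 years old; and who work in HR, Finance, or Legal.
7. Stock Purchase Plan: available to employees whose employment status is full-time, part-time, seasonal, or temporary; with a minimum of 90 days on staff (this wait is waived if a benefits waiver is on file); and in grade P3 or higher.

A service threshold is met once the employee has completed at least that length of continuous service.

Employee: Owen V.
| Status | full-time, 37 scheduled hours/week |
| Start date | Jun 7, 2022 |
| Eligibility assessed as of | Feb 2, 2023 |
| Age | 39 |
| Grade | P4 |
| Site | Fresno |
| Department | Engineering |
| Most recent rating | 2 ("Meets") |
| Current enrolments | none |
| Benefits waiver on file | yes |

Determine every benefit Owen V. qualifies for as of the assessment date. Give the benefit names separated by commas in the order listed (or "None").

Service from Jun 7, 2022 to Feb 2, 2023: 240 days.
Supplemental Life Insurance — service 240 days ≥ 3 months (≈90 days) ✓; dept Engineering ✓; age 39 ≥ 25 ✓; grade P4 ≥ P3 ✓; site Fresno ✗ (not Lyon) → not eligible.
Adoption Assistance — status full-time ✓; service 240 days ≥ 6 months (≈180 days) ✓; dept Engineering ✗ → not eligible.
AD&D Coverage — status full-time ✓ (not excluded); benefits waiver on file ✓; site Fresno ✗ (not Newark) → not eligible.
Health Savings Account — service 240 days ≥ 180 days ✓; rating 2 ≥ 2 ✓; 37 hrs/wk ≥ 15 ✓; site Fresno ✗ (not Austin) → not eligible.
Medical Plan — status full-time ✓; service 240 days ≥ 45 days ✓; grade P4 ≥ P2 ✓; dept Engineering ✗ → not eligible.
Caregiver Leave — benefits waiver on file ✓; age 39 ≥ 25 ✓; dept Engineering ✗ → not eligible.
Stock Purchase Plan — status full-time ✓; benefits waiver on file ✓; grade P4 ≥ P3 ✓ → eligible.

Stock Purchase Plan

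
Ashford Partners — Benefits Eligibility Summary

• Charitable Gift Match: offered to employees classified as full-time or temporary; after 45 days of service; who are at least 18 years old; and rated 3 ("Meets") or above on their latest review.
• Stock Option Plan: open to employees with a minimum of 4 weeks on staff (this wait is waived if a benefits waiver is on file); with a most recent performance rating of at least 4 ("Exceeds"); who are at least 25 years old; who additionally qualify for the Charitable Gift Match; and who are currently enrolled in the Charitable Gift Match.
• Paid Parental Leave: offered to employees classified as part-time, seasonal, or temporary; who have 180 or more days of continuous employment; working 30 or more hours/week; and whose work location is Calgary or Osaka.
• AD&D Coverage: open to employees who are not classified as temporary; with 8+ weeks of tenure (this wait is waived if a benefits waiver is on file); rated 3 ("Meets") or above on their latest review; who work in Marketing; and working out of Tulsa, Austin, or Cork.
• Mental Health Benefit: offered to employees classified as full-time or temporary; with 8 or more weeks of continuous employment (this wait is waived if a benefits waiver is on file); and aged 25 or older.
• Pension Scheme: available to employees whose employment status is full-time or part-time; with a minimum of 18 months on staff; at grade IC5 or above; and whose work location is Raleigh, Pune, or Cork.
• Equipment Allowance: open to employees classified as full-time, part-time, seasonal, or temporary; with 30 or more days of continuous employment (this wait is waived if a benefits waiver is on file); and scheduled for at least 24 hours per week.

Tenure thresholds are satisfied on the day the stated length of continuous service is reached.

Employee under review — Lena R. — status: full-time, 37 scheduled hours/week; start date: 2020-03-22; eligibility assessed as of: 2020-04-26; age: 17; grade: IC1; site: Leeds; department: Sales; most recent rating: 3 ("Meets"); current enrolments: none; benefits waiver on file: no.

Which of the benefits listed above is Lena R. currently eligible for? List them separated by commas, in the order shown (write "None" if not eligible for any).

Equipment Allowance

Service from 2020-03-22 to 2020-04-26: 35 days.
Charitable Gift Match — status full-time ✓; service 35 days < 45 days ✗ → not eligible.
Stock Option Plan — no waiver, service 35 days ≥ 4 weeks (≈28 days) ✓; rating 3 < 4 ✗ → not eligible.
Paid Parental Leave — status full-time ✗ (requires part-time, seasonal, or temporary) → not eligible.
AD&D Coverage — status full-time ✓ (not excluded); no waiver, service 35 days < 8 weeks (≈56 days) ✗ → not eligible.
Mental Health Benefit — status full-time ✓; no waiver, service 35 days < 8 weeks (≈56 days) ✗ → not eligible.
Pension Scheme — status full-time ✓; service 35 days < 18 months (≈540 days) ✗ → not eligible.
Equipment Allowance — status full-time ✓; no waiver, service 35 days ≥ 30 days ✓; 37 hrs/wk ≥ 24 ✓ → eligible.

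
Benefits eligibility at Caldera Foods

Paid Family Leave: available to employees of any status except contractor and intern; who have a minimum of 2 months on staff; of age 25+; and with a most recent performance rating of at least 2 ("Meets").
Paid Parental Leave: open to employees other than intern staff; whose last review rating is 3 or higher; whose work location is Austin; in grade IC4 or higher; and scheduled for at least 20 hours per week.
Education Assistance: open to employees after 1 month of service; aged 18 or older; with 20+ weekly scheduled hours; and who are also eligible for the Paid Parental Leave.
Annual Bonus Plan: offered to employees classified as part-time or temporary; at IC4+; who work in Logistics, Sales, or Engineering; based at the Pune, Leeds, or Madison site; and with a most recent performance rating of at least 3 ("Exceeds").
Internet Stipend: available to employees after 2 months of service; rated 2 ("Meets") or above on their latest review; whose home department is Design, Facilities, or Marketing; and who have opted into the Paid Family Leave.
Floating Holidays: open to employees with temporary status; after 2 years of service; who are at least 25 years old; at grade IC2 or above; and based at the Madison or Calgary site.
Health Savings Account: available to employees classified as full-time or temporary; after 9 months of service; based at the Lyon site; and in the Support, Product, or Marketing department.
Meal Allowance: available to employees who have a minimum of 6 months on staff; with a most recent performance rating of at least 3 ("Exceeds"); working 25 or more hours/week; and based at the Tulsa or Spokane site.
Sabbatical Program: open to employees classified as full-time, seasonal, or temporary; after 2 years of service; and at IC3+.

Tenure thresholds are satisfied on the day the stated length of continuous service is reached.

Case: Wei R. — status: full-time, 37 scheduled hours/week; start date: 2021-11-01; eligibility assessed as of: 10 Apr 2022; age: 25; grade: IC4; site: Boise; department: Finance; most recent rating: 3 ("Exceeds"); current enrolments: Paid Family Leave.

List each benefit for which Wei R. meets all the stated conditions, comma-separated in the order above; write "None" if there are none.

Paid Family Leave

Service from 2021-11-01 to 10 Apr 2022: 160 days.
Paid Family Leave — status full-time ✓ (not excluded); service 160 days ≥ 2 months (≈60 days) ✓; age 25 ≥ 25 ✓; rating 3 ≥ 2 ✓ → eligible.
Paid Parental Leave — status full-time ✓ (not excluded); rating 3 ≥ 3 ✓; site Boise ✗ (not Austin) → not eligible.
Education Assistance — service 160 days ≥ 1 month (≈30 days) ✓; age 25 ≥ 18 ✓; 37 hrs/wk ≥ 20 ✓; not eligible for Paid Parental Leave ✗ → not eligible.
Annual Bonus Plan — status full-time ✗ (requires part-time or temporary) → not eligible.
Internet Stipend — service 160 days ≥ 2 months (≈60 days) ✓; rating 3 ≥ 2 ✓; dept Finance ✗ → not eligible.
Floating Holidays — status full-time ✗ (requires temporary) → not eligible.
Health Savings Account — status full-time ✓; service 160 days < 9 months (≈270 days) ✗ → not eligible.
Meal Allowance — service 160 days < 6 months (≈180 days) ✗ → not eligible.
Sabbatical Program — status full-time ✓; service 160 days < 2 years (≈730 days) ✗ → not eligible.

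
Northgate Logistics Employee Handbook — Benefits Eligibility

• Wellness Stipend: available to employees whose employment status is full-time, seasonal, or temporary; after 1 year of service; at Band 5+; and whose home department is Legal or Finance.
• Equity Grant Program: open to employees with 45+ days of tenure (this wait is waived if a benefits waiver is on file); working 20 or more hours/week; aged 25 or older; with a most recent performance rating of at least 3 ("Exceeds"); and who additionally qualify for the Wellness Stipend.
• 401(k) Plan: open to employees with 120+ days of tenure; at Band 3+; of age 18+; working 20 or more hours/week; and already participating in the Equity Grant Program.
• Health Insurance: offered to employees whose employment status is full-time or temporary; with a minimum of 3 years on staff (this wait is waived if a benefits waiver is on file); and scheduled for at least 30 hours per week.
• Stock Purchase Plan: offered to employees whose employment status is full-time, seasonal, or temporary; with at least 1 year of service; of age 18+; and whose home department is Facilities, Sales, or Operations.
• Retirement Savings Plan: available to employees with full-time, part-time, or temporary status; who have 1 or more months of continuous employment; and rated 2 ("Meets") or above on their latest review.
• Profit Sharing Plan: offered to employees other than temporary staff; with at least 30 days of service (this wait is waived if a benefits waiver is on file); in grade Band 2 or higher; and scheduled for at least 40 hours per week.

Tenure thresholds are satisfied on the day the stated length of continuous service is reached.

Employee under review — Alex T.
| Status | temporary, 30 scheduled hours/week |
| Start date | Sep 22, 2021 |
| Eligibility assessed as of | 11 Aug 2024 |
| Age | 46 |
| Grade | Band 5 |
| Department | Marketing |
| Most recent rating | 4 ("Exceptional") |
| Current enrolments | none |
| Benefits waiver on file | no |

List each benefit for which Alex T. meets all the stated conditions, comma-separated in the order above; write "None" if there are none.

Retirement Savings Plan

Service from Sep 22, 2021 to 11 Aug 2024: 1054 days.
Wellness Stipend — status temporary ✓; service 1054 days ≥ 1 year (≈365 days) ✓; grade Band 5 ≥ Band 5 ✓; dept Marketing ✗ → not eligible.
Equity Grant Program — no waiver, service 1054 days ≥ 45 days ✓; 30 hrs/wk ≥ 20 ✓; age 46 ≥ 25 ✓; rating 4 ≥ 3 ✓; not eligible for Wellness Stipend ✗ → not eligible.
401(k) Plan — service 1054 days ≥ 120 days ✓; grade Band 5 ≥ Band 3 ✓; age 46 ≥ 18 ✓; 30 hrs/wk ≥ 20 ✓; not enrolled in Equity Grant Program ✗ → not eligible.
Health Insurance — status temporary ✓; no waiver, service 1054 days < 3 years (≈1095 days) ✗ → not eligible.
Stock Purchase Plan — status temporary ✓; service 1054 days ≥ 1 year (≈365 days) ✓; age 46 ≥ 18 ✓; dept Marketing ✗ → not eligible.
Retirement Savings Plan — status temporary ✓; service 1054 days ≥ 1 month (≈30 days) ✓; rating 4 ≥ 2 ✓ → eligible.
Profit Sharing Plan — status temporary ✗ (excluded) → not eligible.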